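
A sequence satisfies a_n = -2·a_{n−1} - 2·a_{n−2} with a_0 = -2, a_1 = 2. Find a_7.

With companion matrix Q = [[-2, -2], [1, 0]], [a_n, a_{n−1}]ᵀ = Q·[a_{n−1}, a_{n−2}]ᵀ, so [a_7, a_6]ᵀ = Q⁶·[a_1, a_0]ᵀ.
Q⁶ = [[-8, -16], [8, 8]], giving [a_7, a_6]ᵀ = [[16], [0]].

16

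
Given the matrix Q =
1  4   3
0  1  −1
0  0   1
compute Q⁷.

[[1, 28, −63], [0, 1, −7], [0, 0, 1]]

Q = I + N where N = [[0, 4, 3], [0, 0, −1], [0, 0, 0]] is strictly upper-triangular, so N³ = 0.
(I + N)⁷ = I + 7·N + 21·N² = [[1, 28, −63], [0, 1, −7], [0, 0, 1]].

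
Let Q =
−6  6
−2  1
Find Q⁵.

[[−876, 1266], [−422, 601]]

tr Q = −5 and det Q = 6, so the characteristic polynomial is λ² − (−5)λ + (6) with roots −2 and −3.
Eigenvectors give P = [[3, −2], [2, −1]] with P⁻¹ = [[−1, 2], [−2, 3]], and Q = P·diag(−2, −3)·P⁻¹.
Then Q⁵ = P·diag(−32, −243)·P⁻¹ = [[−96, 486], [−64, 243]] · [[−1, 2], [−2, 3]] = [[−876, 1266], [−422, 601]].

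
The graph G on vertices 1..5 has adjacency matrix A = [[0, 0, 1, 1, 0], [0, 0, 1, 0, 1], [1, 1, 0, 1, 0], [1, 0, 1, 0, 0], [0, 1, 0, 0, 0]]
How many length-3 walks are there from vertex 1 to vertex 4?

3

The number of length-3 walks from vertex 1 to vertex 4 is entry (1,4) of A³, where A is the adjacency matrix.
A² = [[2, 1, 1, 1, 0], [1, 2, 0, 1, 0], [1, 0, 3, 1, 1], [1, 1, 1, 2, 0], [0, 0, 1, 0, 1]]
A³ = [[2, 1, 4, 3, 1], [1, 0, 4, 1, 2], [4, 4, 2, 4, 0], [3, 1, 4, 2, 1], [1, 2, 0, 1, 0]]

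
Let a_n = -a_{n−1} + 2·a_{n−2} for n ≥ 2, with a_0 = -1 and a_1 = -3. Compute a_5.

With companion matrix C = [[-1, 2], [1, 0]], [a_n, a_{n−1}]ᵀ = C·[a_{n−1}, a_{n−2}]ᵀ, so [a_5, a_4]ᵀ = C^4·[a_1, a_0]ᵀ.
C^4 = [[11, -10], [-5, 6]], giving [a_5, a_4]ᵀ = [[-23], [9]].

-23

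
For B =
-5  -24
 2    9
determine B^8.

tr B = 4 and det B = 3, so the characteristic polynomial is λ² − (4)λ + (3) with roots 3 and 1.
Eigenvectors give P = [[-3, 4], [1, -1]] with P⁻¹ = [[1, 4], [1, 3]], and B = P·diag(3, 1)·P⁻¹.
Then B^8 = P·diag(6561, 1)·P⁻¹ = [[-19683, 4], [6561, -1]] · [[1, 4], [1, 3]] = [[-19679, -78720], [6560, 26241]].

[[-19679, -78720], [6560, 26241]]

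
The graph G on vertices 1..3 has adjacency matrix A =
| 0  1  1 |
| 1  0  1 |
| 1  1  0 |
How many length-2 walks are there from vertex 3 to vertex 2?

1

The number of length-2 walks from vertex 3 to vertex 2 is entry (3,2) of A^2, where A is the adjacency matrix.
A^2 = [[2, 1, 1], [1, 2, 1], [1, 1, 2]]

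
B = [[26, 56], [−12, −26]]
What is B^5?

[[416, 896], [−192, −416]]

tr B = 0 and det B = −4, so the characteristic polynomial is λ² − (0)λ + (−4) with roots 2 and −2.
Eigenvectors give P = [[−7, 2], [3, −1]] with P⁻¹ = [[−1, −2], [−3, −7]], and B = P·diag(2, −2)·P⁻¹.
Then B^5 = P·diag(32, −32)·P⁻¹ = [[−224, −64], [96, 32]] · [[−1, −2], [−3, −7]] = [[416, 896], [−192, −416]].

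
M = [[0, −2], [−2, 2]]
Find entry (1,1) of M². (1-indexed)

4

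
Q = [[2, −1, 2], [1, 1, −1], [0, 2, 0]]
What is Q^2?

[[3, 1, 5], [3, −2, 1], [2, 2, −2]]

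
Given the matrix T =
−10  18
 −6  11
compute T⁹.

[[−1540, 3078], [−1026, 2051]]

tr T = 1 and det T = −2, so the characteristic polynomial is λ² − (1)λ + (−2) with roots −1 and 2.
Eigenvectors give P = [[2, −3], [1, −2]] with P⁻¹ = [[2, −3], [1, −2]], and T = P·diag(−1, 2)·P⁻¹.
Then T⁹ = P·diag(−1, 512)·P⁻¹ = [[−2, −1536], [−1, −1024]] · [[2, −3], [1, −2]] = [[−1540, 3078], [−1026, 2051]].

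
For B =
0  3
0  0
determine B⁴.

B is strictly triangular, hence nilpotent: B² = 0, so B⁴ = 0.

[[0, 0], [0, 0]]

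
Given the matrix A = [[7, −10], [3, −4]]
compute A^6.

[[379, −630], [189, −314]]

tr A = 3 and det A = 2, so the characteristic polynomial is λ² − (3)λ + (2) with roots 2 and 1.
Eigenvectors give P = [[2, 5], [1, 3]] with P⁻¹ = [[3, −5], [−1, 2]], and A = P·diag(2, 1)·P⁻¹.
Then A^6 = P·diag(64, 1)·P⁻¹ = [[128, 5], [64, 3]] · [[3, −5], [−1, 2]] = [[379, −630], [189, −314]].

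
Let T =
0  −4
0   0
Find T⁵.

[[0, 0], [0, 0]]

T is strictly triangular, hence nilpotent: T² = 0, so T⁵ = 0.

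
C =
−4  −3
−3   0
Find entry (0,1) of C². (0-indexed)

12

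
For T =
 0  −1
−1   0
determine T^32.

T² = I (check: tr T = 0 and det T = −1), so T^32 = I since 32 is even.

[[1, 0], [0, 1]]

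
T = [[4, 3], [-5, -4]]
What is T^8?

T² = I (check: tr T = 0 and det T = -1), so T^8 = I since 8 is even.

[[1, 0], [0, 1]]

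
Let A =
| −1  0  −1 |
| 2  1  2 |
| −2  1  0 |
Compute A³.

[[−7, 0, −5], [10, 3, 10], [−10, 5, −2]]

A² = [[3, −1, 1], [−4, 3, 0], [4, 1, 4]]
A³ = [[−7, 0, −5], [10, 3, 10], [−10, 5, −2]]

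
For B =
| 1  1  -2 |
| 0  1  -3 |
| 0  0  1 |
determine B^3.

B = I + N where N = [[0, 1, -2], [0, 0, -3], [0, 0, 0]] is strictly upper-triangular, so N^3 = 0.
(I + N)^3 = I + 3·N + 3·N^2 = [[1, 3, -15], [0, 1, -9], [0, 0, 1]].

[[1, 3, -15], [0, 1, -9], [0, 0, 1]]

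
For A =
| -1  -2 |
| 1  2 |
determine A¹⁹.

[[-1, -2], [1, 2]]

A² = A (a projection; rank 1, trace 1), so A¹⁹ = A.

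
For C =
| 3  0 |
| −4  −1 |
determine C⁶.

tr C = 2 and det C = −3, so the characteristic polynomial is λ² − (2)λ + (−3) with roots −1 and 3.
Eigenvectors give P = [[0, −1], [1, 1]] with P⁻¹ = [[1, 1], [−1, 0]], and C = P·diag(−1, 3)·P⁻¹.
Then C⁶ = P·diag(1, 729)·P⁻¹ = [[0, −729], [1, 729]] · [[1, 1], [−1, 0]] = [[729, 0], [−728, 1]].

[[729, 0], [−728, 1]]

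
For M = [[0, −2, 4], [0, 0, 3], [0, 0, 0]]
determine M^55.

M is strictly triangular, hence nilpotent: M^3 = 0, so M^55 = 0.

[[0, 0, 0], [0, 0, 0], [0, 0, 0]]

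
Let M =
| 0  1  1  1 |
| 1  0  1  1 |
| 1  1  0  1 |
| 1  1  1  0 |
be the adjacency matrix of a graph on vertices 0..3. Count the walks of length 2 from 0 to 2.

The number of length-2 walks from vertex 0 to vertex 2 is entry (0,2) of M², where M is the adjacency matrix.
M² = [[3, 2, 2, 2], [2, 3, 2, 2], [2, 2, 3, 2], [2, 2, 2, 3]]

2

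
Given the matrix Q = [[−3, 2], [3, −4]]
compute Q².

[[15, −14], [−21, 22]]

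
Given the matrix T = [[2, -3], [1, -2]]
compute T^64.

T² = I (check: tr T = 0 and det T = -1), so T^64 = I since 64 is even.

[[1, 0], [0, 1]]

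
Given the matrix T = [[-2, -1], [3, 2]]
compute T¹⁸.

T² = I (check: tr T = 0 and det T = -1), so T¹⁸ = I since 18 is even.

[[1, 0], [0, 1]]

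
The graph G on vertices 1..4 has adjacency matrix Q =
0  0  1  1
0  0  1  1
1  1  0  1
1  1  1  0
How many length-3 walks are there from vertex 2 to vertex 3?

5

The number of length-3 walks from vertex 2 to vertex 3 is entry (2,3) of Q^3, where Q is the adjacency matrix.
Q^2 = [[2, 2, 1, 1], [2, 2, 1, 1], [1, 1, 3, 2], [1, 1, 2, 3]]
Q^3 = [[2, 2, 5, 5], [2, 2, 5, 5], [5, 5, 4, 5], [5, 5, 5, 4]]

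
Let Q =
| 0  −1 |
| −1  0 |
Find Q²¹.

[[0, −1], [−1, 0]]

Q² = I (check: tr Q = 0 and det Q = −1), so Q²¹ = Q since 21 is odd.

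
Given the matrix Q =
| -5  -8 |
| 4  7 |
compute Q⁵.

tr Q = 2 and det Q = -3, so the characteristic polynomial is λ² − (2)λ + (-3) with roots -1 and 3.
Eigenvectors give P = [[-2, 1], [1, -1]] with P⁻¹ = [[-1, -1], [-1, -2]], and Q = P·diag(-1, 3)·P⁻¹.
Then Q⁵ = P·diag(-1, 243)·P⁻¹ = [[2, 243], [-1, -243]] · [[-1, -1], [-1, -2]] = [[-245, -488], [244, 487]].

[[-245, -488], [244, 487]]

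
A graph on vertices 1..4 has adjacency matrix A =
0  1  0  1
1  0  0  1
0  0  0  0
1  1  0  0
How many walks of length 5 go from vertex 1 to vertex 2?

The number of length-5 walks from vertex 1 to vertex 2 is entry (1,2) of A⁵, where A is the adjacency matrix.
A² = [[2, 1, 0, 1], [1, 2, 0, 1], [0, 0, 0, 0], [1, 1, 0, 2]]
A³ = [[2, 3, 0, 3], [3, 2, 0, 3], [0, 0, 0, 0], [3, 3, 0, 2]]
A⁴ = [[6, 5, 0, 5], [5, 6, 0, 5], [0, 0, 0, 0], [5, 5, 0, 6]]
A⁵ = [[10, 11, 0, 11], [11, 10, 0, 11], [0, 0, 0, 0], [11, 11, 0, 10]]

11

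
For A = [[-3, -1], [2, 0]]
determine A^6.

tr A = -3 and det A = 2, so the characteristic polynomial is λ² − (-3)λ + (2) with roots -2 and -1.
Eigenvectors give P = [[1, 1], [-1, -2]] with P⁻¹ = [[2, 1], [-1, -1]], and A = P·diag(-2, -1)·P⁻¹.
Then A^6 = P·diag(64, 1)·P⁻¹ = [[64, 1], [-64, -2]] · [[2, 1], [-1, -1]] = [[127, 63], [-126, -62]].

[[127, 63], [-126, -62]]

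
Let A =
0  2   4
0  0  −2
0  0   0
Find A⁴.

A is strictly triangular, hence nilpotent: A³ = 0, so A⁴ = 0.

[[0, 0, 0], [0, 0, 0], [0, 0, 0]]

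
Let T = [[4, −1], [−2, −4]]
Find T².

[[18, 0], [0, 18]]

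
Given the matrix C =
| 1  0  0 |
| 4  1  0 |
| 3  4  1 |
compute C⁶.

C = I + N where N = [[0, 0, 0], [4, 0, 0], [3, 4, 0]] is strictly lower-triangular, so N³ = 0.
(I + N)⁶ = I + 6·N + 15·N² = [[1, 0, 0], [24, 1, 0], [258, 24, 1]].

[[1, 0, 0], [24, 1, 0], [258, 24, 1]]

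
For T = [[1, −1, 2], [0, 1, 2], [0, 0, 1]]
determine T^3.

T = I + N where N = [[0, −1, 2], [0, 0, 2], [0, 0, 0]] is strictly upper-triangular, so N^3 = 0.
(I + N)^3 = I + 3·N + 3·N^2 = [[1, −3, 0], [0, 1, 6], [0, 0, 1]].

[[1, −3, 0], [0, 1, 6], [0, 0, 1]]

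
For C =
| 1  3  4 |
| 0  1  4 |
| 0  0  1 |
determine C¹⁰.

[[1, 30, 580], [0, 1, 40], [0, 0, 1]]

C = I + N where N = [[0, 3, 4], [0, 0, 4], [0, 0, 0]] is strictly upper-triangular, so N³ = 0.
(I + N)¹⁰ = I + 10·N + 45·N² = [[1, 30, 580], [0, 1, 40], [0, 0, 1]].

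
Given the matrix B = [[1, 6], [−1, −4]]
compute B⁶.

[[−125, −378], [63, 190]]

tr B = −3 and det B = 2, so the characteristic polynomial is λ² − (−3)λ + (2) with roots −2 and −1.
Eigenvectors give P = [[−2, 3], [1, −1]] with P⁻¹ = [[1, 3], [1, 2]], and B = P·diag(−2, −1)·P⁻¹.
Then B⁶ = P·diag(64, 1)·P⁻¹ = [[−128, 3], [64, −1]] · [[1, 3], [1, 2]] = [[−125, −378], [63, 190]].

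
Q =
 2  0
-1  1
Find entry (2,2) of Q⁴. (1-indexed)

1

tr Q = 3 and det Q = 2, so the characteristic polynomial is λ² − (3)λ + (2) with roots 1 and 2.
Eigenvectors give P = [[0, -1], [1, 1]] with P⁻¹ = [[1, 1], [-1, 0]], and Q = P·diag(1, 2)·P⁻¹.
Then Q⁴ = P·diag(1, 16)·P⁻¹ = [[0, -16], [1, 16]] · [[1, 1], [-1, 0]] = [[16, 0], [-15, 1]].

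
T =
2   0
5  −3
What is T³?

[[8, 0], [35, −27]]

tr T = −1 and det T = −6, so the characteristic polynomial is λ² − (−1)λ + (−6) with roots 2 and −3.
Eigenvectors give P = [[1, 0], [1, −1]] with P⁻¹ = [[1, 0], [1, −1]], and T = P·diag(2, −3)·P⁻¹.
Then T³ = P·diag(8, −27)·P⁻¹ = [[8, 0], [8, 27]] · [[1, 0], [1, −1]] = [[8, 0], [35, −27]].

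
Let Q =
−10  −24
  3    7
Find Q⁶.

[[568, 1512], [−189, −503]]

tr Q = −3 and det Q = 2, so the characteristic polynomial is λ² − (−3)λ + (2) with roots −2 and −1.
Eigenvectors give P = [[−3, −8], [1, 3]] with P⁻¹ = [[−3, −8], [1, 3]], and Q = P·diag(−2, −1)·P⁻¹.
Then Q⁶ = P·diag(64, 1)·P⁻¹ = [[−192, −8], [64, 3]] · [[−3, −8], [1, 3]] = [[568, 1512], [−189, −503]].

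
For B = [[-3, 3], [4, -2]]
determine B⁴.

B² = [[21, -15], [-20, 16]]
B³ = [[-123, 93], [124, -92]]
B⁴ = [[741, -555], [-740, 556]]

[[741, -555], [-740, 556]]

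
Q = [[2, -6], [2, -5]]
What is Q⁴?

[[-44, 90], [-30, 61]]

tr Q = -3 and det Q = 2, so the characteristic polynomial is λ² − (-3)λ + (2) with roots -1 and -2.
Eigenvectors give P = [[-2, -3], [-1, -2]] with P⁻¹ = [[-2, 3], [1, -2]], and Q = P·diag(-1, -2)·P⁻¹.
Then Q⁴ = P·diag(1, 16)·P⁻¹ = [[-2, -48], [-1, -32]] · [[-2, 3], [1, -2]] = [[-44, 90], [-30, 61]].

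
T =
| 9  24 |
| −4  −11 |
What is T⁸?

[[−13119, −39360], [6560, 19681]]

tr T = −2 and det T = −3, so the characteristic polynomial is λ² − (−2)λ + (−3) with roots 1 and −3.
Eigenvectors give P = [[3, −2], [−1, 1]] with P⁻¹ = [[1, 2], [1, 3]], and T = P·diag(1, −3)·P⁻¹.
Then T⁸ = P·diag(1, 6561)·P⁻¹ = [[3, −13122], [−1, 6561]] · [[1, 2], [1, 3]] = [[−13119, −39360], [6560, 19681]].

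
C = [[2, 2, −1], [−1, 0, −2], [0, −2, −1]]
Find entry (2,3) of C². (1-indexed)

3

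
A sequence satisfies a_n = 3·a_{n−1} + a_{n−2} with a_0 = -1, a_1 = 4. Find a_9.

With companion matrix C = [[3, 1], [1, 0]], [a_n, a_{n−1}]ᵀ = C·[a_{n−1}, a_{n−2}]ᵀ, so [a_9, a_8]ᵀ = C⁸·[a_1, a_0]ᵀ.
C⁸ = [[12970, 3927], [3927, 1189]], giving [a_9, a_8]ᵀ = [[47953], [14519]].

47953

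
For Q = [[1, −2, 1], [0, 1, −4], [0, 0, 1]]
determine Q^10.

[[1, −20, 370], [0, 1, −40], [0, 0, 1]]

Q = I + N where N = [[0, −2, 1], [0, 0, −4], [0, 0, 0]] is strictly upper-triangular, so N^3 = 0.
(I + N)^10 = I + 10·N + 45·N^2 = [[1, −20, 370], [0, 1, −40], [0, 0, 1]].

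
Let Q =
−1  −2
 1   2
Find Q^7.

Q² = Q (a projection; rank 1, trace 1), so Q^7 = Q.

[[−1, −2], [1, 2]]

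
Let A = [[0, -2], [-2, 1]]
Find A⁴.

A² = [[4, -2], [-2, 5]]
A³ = [[4, -10], [-10, 9]]
A⁴ = [[20, -18], [-18, 29]]

[[20, -18], [-18, 29]]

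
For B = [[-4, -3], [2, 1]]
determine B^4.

tr B = -3 and det B = 2, so the characteristic polynomial is λ² − (-3)λ + (2) with roots -1 and -2.
Eigenvectors give P = [[-1, -3], [1, 2]] with P⁻¹ = [[2, 3], [-1, -1]], and B = P·diag(-1, -2)·P⁻¹.
Then B^4 = P·diag(1, 16)·P⁻¹ = [[-1, -48], [1, 32]] · [[2, 3], [-1, -1]] = [[46, 45], [-30, -29]].

[[46, 45], [-30, -29]]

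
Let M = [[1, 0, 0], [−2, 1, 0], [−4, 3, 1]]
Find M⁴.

M = I + N where N = [[0, 0, 0], [−2, 0, 0], [−4, 3, 0]] is strictly lower-triangular, so N³ = 0.
(I + N)⁴ = I + 4·N + 6·N² = [[1, 0, 0], [−8, 1, 0], [−52, 12, 1]].

[[1, 0, 0], [−8, 1, 0], [−52, 12, 1]]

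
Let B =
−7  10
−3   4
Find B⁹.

tr B = −3 and det B = 2, so the characteristic polynomial is λ² − (−3)λ + (2) with roots −1 and −2.
Eigenvectors give P = [[−5, 2], [−3, 1]] with P⁻¹ = [[1, −2], [3, −5]], and B = P·diag(−1, −2)·P⁻¹.
Then B⁹ = P·diag(−1, −512)·P⁻¹ = [[5, −1024], [3, −512]] · [[1, −2], [3, −5]] = [[−3067, 5110], [−1533, 2554]].

[[−3067, 5110], [−1533, 2554]]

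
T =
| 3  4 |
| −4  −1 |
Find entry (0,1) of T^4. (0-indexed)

T^2 = [[−7, 8], [−8, −15]]
T^3 = [[−53, −36], [36, −17]]
T^4 = [[−15, −176], [176, 161]]

−176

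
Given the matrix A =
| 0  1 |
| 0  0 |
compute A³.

[[0, 0], [0, 0]]

A is strictly triangular, hence nilpotent: A² = 0, so A³ = 0.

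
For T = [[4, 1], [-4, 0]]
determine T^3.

T^2 = [[12, 4], [-16, -4]]
T^3 = [[32, 12], [-48, -16]]

[[32, 12], [-48, -16]]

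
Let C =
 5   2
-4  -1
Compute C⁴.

tr C = 4 and det C = 3, so the characteristic polynomial is λ² − (4)λ + (3) with roots 1 and 3.
Eigenvectors give P = [[-1, -1], [2, 1]] with P⁻¹ = [[1, 1], [-2, -1]], and C = P·diag(1, 3)·P⁻¹.
Then C⁴ = P·diag(1, 81)·P⁻¹ = [[-1, -81], [2, 81]] · [[1, 1], [-2, -1]] = [[161, 80], [-160, -79]].

[[161, 80], [-160, -79]]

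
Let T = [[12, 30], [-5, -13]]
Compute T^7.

tr T = -1 and det T = -6, so the characteristic polynomial is λ² − (-1)λ + (-6) with roots -3 and 2.
Eigenvectors give P = [[-2, 3], [1, -1]] with P⁻¹ = [[1, 3], [1, 2]], and T = P·diag(-3, 2)·P⁻¹.
Then T^7 = P·diag(-2187, 128)·P⁻¹ = [[4374, 384], [-2187, -128]] · [[1, 3], [1, 2]] = [[4758, 13890], [-2315, -6817]].

[[4758, 13890], [-2315, -6817]]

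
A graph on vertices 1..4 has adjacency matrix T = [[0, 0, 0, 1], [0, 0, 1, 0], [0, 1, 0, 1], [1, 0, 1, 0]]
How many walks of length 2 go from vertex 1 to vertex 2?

0

The number of length-2 walks from vertex 1 to vertex 2 is entry (1,2) of T^2, where T is the adjacency matrix.
T^2 = [[1, 0, 1, 0], [0, 1, 0, 1], [1, 0, 2, 0], [0, 1, 0, 2]]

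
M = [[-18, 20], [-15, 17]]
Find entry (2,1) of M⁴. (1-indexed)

tr M = -1 and det M = -6, so the characteristic polynomial is λ² − (-1)λ + (-6) with roots 2 and -3.
Eigenvectors give P = [[-1, -4], [-1, -3]] with P⁻¹ = [[3, -4], [-1, 1]], and M = P·diag(2, -3)·P⁻¹.
Then M⁴ = P·diag(16, 81)·P⁻¹ = [[-16, -324], [-16, -243]] · [[3, -4], [-1, 1]] = [[276, -260], [195, -179]].

195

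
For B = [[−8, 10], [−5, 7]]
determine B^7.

tr B = −1 and det B = −6, so the characteristic polynomial is λ² − (−1)λ + (−6) with roots −3 and 2.
Eigenvectors give P = [[2, −1], [1, −1]] with P⁻¹ = [[1, −1], [1, −2]], and B = P·diag(−3, 2)·P⁻¹.
Then B^7 = P·diag(−2187, 128)·P⁻¹ = [[−4374, −128], [−2187, −128]] · [[1, −1], [1, −2]] = [[−4502, 4630], [−2315, 2443]].

[[−4502, 4630], [−2315, 2443]]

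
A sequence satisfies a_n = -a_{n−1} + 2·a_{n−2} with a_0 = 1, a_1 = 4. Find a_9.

514

With companion matrix B = [[-1, 2], [1, 0]], [a_n, a_{n−1}]ᵀ = B·[a_{n−1}, a_{n−2}]ᵀ, so [a_9, a_8]ᵀ = B⁸·[a_1, a_0]ᵀ.
B⁸ = [[171, -170], [-85, 86]], giving [a_9, a_8]ᵀ = [[514], [-254]].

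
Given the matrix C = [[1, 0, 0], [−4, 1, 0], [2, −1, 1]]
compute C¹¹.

C = I + N where N = [[0, 0, 0], [−4, 0, 0], [2, −1, 0]] is strictly lower-triangular, so N³ = 0.
(I + N)¹¹ = I + 11·N + 55·N² = [[1, 0, 0], [−44, 1, 0], [242, −11, 1]].

[[1, 0, 0], [−44, 1, 0], [242, −11, 1]]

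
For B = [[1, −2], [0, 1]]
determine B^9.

[[1, −18], [0, 1]]

B = I + N where N = [[0, −2], [0, 0]] is strictly upper-triangular, so N^2 = 0.
(I + N)^9 = I + 9·N = [[1, −18], [0, 1]].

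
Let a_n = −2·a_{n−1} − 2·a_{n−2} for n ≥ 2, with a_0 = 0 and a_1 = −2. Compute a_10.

With companion matrix T = [[−2, −2], [1, 0]], [a_n, a_{n−1}]ᵀ = T·[a_{n−1}, a_{n−2}]ᵀ, so [a_10, a_9]ᵀ = T⁹·[a_1, a_0]ᵀ.
T⁹ = [[−32, −32], [16, 0]], giving [a_10, a_9]ᵀ = [[64], [−32]].

64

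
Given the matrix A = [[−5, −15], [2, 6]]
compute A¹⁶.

A² = A (a projection; rank 1, trace 1), so A¹⁶ = A.

[[−5, −15], [2, 6]]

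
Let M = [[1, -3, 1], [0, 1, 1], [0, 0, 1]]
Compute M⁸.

[[1, -24, -76], [0, 1, 8], [0, 0, 1]]

M = I + N where N = [[0, -3, 1], [0, 0, 1], [0, 0, 0]] is strictly upper-triangular, so N³ = 0.
(I + N)⁸ = I + 8·N + 28·N² = [[1, -24, -76], [0, 1, 8], [0, 0, 1]].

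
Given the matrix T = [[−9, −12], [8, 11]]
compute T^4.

tr T = 2 and det T = −3, so the characteristic polynomial is λ² − (2)λ + (−3) with roots −1 and 3.
Eigenvectors give P = [[−3, −1], [2, 1]] with P⁻¹ = [[−1, −1], [2, 3]], and T = P·diag(−1, 3)·P⁻¹.
Then T^4 = P·diag(1, 81)·P⁻¹ = [[−3, −81], [2, 81]] · [[−1, −1], [2, 3]] = [[−159, −240], [160, 241]].

[[−159, −240], [160, 241]]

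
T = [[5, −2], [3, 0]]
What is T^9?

tr T = 5 and det T = 6, so the characteristic polynomial is λ² − (5)λ + (6) with roots 3 and 2.
Eigenvectors give P = [[1, −2], [1, −3]] with P⁻¹ = [[3, −2], [1, −1]], and T = P·diag(3, 2)·P⁻¹.
Then T^9 = P·diag(19683, 512)·P⁻¹ = [[19683, −1024], [19683, −1536]] · [[3, −2], [1, −1]] = [[58025, −38342], [57513, −37830]].

[[58025, −38342], [57513, −37830]]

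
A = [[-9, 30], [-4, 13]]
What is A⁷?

[[-10929, 32790], [-4372, 13117]]

tr A = 4 and det A = 3, so the characteristic polynomial is λ² − (4)λ + (3) with roots 3 and 1.
Eigenvectors give P = [[-5, 3], [-2, 1]] with P⁻¹ = [[1, -3], [2, -5]], and A = P·diag(3, 1)·P⁻¹.
Then A⁷ = P·diag(2187, 1)·P⁻¹ = [[-10935, 3], [-4374, 1]] · [[1, -3], [2, -5]] = [[-10929, 32790], [-4372, 13117]].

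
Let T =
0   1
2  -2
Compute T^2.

[[2, -2], [-4, 6]]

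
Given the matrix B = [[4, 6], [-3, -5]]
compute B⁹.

tr B = -1 and det B = -2, so the characteristic polynomial is λ² − (-1)λ + (-2) with roots 1 and -2.
Eigenvectors give P = [[2, -1], [-1, 1]] with P⁻¹ = [[1, 1], [1, 2]], and B = P·diag(1, -2)·P⁻¹.
Then B⁹ = P·diag(1, -512)·P⁻¹ = [[2, 512], [-1, -512]] · [[1, 1], [1, 2]] = [[514, 1026], [-513, -1025]].

[[514, 1026], [-513, -1025]]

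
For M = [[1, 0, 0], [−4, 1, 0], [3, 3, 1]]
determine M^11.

M = I + N where N = [[0, 0, 0], [−4, 0, 0], [3, 3, 0]] is strictly lower-triangular, so N^3 = 0.
(I + N)^11 = I + 11·N + 55·N^2 = [[1, 0, 0], [−44, 1, 0], [−627, 33, 1]].

[[1, 0, 0], [−44, 1, 0], [−627, 33, 1]]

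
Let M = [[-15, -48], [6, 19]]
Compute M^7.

[[-17487, -52464], [6558, 19675]]

tr M = 4 and det M = 3, so the characteristic polynomial is λ² − (4)λ + (3) with roots 1 and 3.
Eigenvectors give P = [[-3, -8], [1, 3]] with P⁻¹ = [[-3, -8], [1, 3]], and M = P·diag(1, 3)·P⁻¹.
Then M^7 = P·diag(1, 2187)·P⁻¹ = [[-3, -17496], [1, 6561]] · [[-3, -8], [1, 3]] = [[-17487, -52464], [6558, 19675]].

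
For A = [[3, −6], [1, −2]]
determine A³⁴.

[[3, −6], [1, −2]]

A² = A (a projection; rank 1, trace 1), so A³⁴ = A.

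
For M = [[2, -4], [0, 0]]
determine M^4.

M^2 = [[4, -8], [0, 0]]
M^3 = [[8, -16], [0, 0]]
M^4 = [[16, -32], [0, 0]]

[[16, -32], [0, 0]]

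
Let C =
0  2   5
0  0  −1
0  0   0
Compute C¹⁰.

[[0, 0, 0], [0, 0, 0], [0, 0, 0]]

C is strictly triangular, hence nilpotent: C³ = 0, so C¹⁰ = 0.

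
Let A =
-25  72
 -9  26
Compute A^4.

tr A = 1 and det A = -2, so the characteristic polynomial is λ² − (1)λ + (-2) with roots 2 and -1.
Eigenvectors give P = [[8, -3], [3, -1]] with P⁻¹ = [[-1, 3], [-3, 8]], and A = P·diag(2, -1)·P⁻¹.
Then A^4 = P·diag(16, 1)·P⁻¹ = [[128, -3], [48, -1]] · [[-1, 3], [-3, 8]] = [[-119, 360], [-45, 136]].

[[-119, 360], [-45, 136]]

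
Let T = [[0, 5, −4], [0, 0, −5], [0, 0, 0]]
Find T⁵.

[[0, 0, 0], [0, 0, 0], [0, 0, 0]]

T is strictly triangular, hence nilpotent: T³ = 0, so T⁵ = 0.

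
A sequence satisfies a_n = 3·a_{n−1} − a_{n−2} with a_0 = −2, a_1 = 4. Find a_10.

With companion matrix C = [[3, −1], [1, 0]], [a_n, a_{n−1}]ᵀ = C·[a_{n−1}, a_{n−2}]ᵀ, so [a_10, a_9]ᵀ = C⁹·[a_1, a_0]ᵀ.
C⁹ = [[6765, −2584], [2584, −987]], giving [a_10, a_9]ᵀ = [[32228], [12310]].

32228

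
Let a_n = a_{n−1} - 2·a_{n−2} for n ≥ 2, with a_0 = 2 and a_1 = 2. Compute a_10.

46

With companion matrix Q = [[1, -2], [1, 0]], [a_n, a_{n−1}]ᵀ = Q·[a_{n−1}, a_{n−2}]ᵀ, so [a_10, a_9]ᵀ = Q⁹·[a_1, a_0]ᵀ.
Q⁹ = [[-11, 34], [-17, 6]], giving [a_10, a_9]ᵀ = [[46], [-22]].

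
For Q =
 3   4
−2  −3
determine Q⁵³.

Q² = I (check: tr Q = 0 and det Q = −1), so Q⁵³ = Q since 53 is odd.

[[3, 4], [−2, −3]]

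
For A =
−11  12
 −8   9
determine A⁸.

tr A = −2 and det A = −3, so the characteristic polynomial is λ² − (−2)λ + (−3) with roots −3 and 1.
Eigenvectors give P = [[3, 1], [2, 1]] with P⁻¹ = [[1, −1], [−2, 3]], and A = P·diag(−3, 1)·P⁻¹.
Then A⁸ = P·diag(6561, 1)·P⁻¹ = [[19683, 1], [13122, 1]] · [[1, −1], [−2, 3]] = [[19681, −19680], [13120, −13119]].

[[19681, −19680], [13120, −13119]]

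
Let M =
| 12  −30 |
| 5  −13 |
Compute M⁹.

[[40902, −121170], [20195, −60073]]

tr M = −1 and det M = −6, so the characteristic polynomial is λ² − (−1)λ + (−6) with roots −3 and 2.
Eigenvectors give P = [[−2, 3], [−1, 1]] with P⁻¹ = [[1, −3], [1, −2]], and M = P·diag(−3, 2)·P⁻¹.
Then M⁹ = P·diag(−19683, 512)·P⁻¹ = [[39366, 1536], [19683, 512]] · [[1, −3], [1, −2]] = [[40902, −121170], [20195, −60073]].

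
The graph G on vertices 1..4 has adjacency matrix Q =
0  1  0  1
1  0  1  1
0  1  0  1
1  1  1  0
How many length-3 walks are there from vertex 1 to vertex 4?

The number of length-3 walks from vertex 1 to vertex 4 is entry (1,4) of Q^3, where Q is the adjacency matrix.
Q^2 = [[2, 1, 2, 1], [1, 3, 1, 2], [2, 1, 2, 1], [1, 2, 1, 3]]
Q^3 = [[2, 5, 2, 5], [5, 4, 5, 5], [2, 5, 2, 5], [5, 5, 5, 4]]

5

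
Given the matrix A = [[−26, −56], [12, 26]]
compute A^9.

tr A = 0 and det A = −4, so the characteristic polynomial is λ² − (0)λ + (−4) with roots 2 and −2.
Eigenvectors give P = [[−2, 7], [1, −3]] with P⁻¹ = [[3, 7], [1, 2]], and A = P·diag(2, −2)·P⁻¹.
Then A^9 = P·diag(512, −512)·P⁻¹ = [[−1024, −3584], [512, 1536]] · [[3, 7], [1, 2]] = [[−6656, −14336], [3072, 6656]].

[[−6656, −14336], [3072, 6656]]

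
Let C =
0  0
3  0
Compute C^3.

C is strictly triangular, hence nilpotent: C^2 = 0, so C^3 = 0.

[[0, 0], [0, 0]]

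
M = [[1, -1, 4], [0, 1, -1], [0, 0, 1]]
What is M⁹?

M = I + N where N = [[0, -1, 4], [0, 0, -1], [0, 0, 0]] is strictly upper-triangular, so N³ = 0.
(I + N)⁹ = I + 9·N + 36·N² = [[1, -9, 72], [0, 1, -9], [0, 0, 1]].

[[1, -9, 72], [0, 1, -9], [0, 0, 1]]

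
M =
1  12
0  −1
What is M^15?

M² = I (check: tr M = 0 and det M = −1), so M^15 = M since 15 is odd.

[[1, 12], [0, −1]]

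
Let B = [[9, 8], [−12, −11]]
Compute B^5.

[[489, 488], [−732, −731]]

tr B = −2 and det B = −3, so the characteristic polynomial is λ² − (−2)λ + (−3) with roots −3 and 1.
Eigenvectors give P = [[2, 1], [−3, −1]] with P⁻¹ = [[−1, −1], [3, 2]], and B = P·diag(−3, 1)·P⁻¹.
Then B^5 = P·diag(−243, 1)·P⁻¹ = [[−486, 1], [729, −1]] · [[−1, −1], [3, 2]] = [[489, 488], [−732, −731]].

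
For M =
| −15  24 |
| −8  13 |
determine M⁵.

tr M = −2 and det M = −3, so the characteristic polynomial is λ² − (−2)λ + (−3) with roots 1 and −3.
Eigenvectors give P = [[−3, −2], [−2, −1]] with P⁻¹ = [[1, −2], [−2, 3]], and M = P·diag(1, −3)·P⁻¹.
Then M⁵ = P·diag(1, −243)·P⁻¹ = [[−3, 486], [−2, 243]] · [[1, −2], [−2, 3]] = [[−975, 1464], [−488, 733]].

[[−975, 1464], [−488, 733]]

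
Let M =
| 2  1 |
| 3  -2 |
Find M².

[[7, 0], [0, 7]]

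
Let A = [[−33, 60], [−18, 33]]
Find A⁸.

[[6561, 0], [0, 6561]]

tr A = 0 and det A = −9, so the characteristic polynomial is λ² − (0)λ + (−9) with roots 3 and −3.
Eigenvectors give P = [[−5, −2], [−3, −1]] with P⁻¹ = [[1, −2], [−3, 5]], and A = P·diag(3, −3)·P⁻¹.
Then A⁸ = P·diag(6561, 6561)·P⁻¹ = [[−32805, −13122], [−19683, −6561]] · [[1, −2], [−3, 5]] = [[6561, 0], [0, 6561]].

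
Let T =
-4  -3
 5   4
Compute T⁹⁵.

T² = I (check: tr T = 0 and det T = -1), so T⁹⁵ = T since 95 is odd.

[[-4, -3], [5, 4]]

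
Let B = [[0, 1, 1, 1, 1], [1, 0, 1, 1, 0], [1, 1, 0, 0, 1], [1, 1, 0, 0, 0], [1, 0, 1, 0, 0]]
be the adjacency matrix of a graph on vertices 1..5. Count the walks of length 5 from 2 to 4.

The number of length-5 walks from vertex 2 to vertex 4 is entry (2,4) of B⁵, where B is the adjacency matrix.
B² = [[4, 2, 2, 1, 1], [2, 3, 1, 1, 2], [2, 1, 3, 2, 1], [1, 1, 2, 2, 1], [1, 2, 1, 1, 2]]
B³ = [[6, 7, 7, 6, 6], [7, 4, 7, 5, 3], [7, 7, 4, 3, 5], [6, 5, 3, 2, 3], [6, 3, 5, 3, 2]]
B⁴ = [[26, 19, 19, 13, 13], [19, 19, 14, 11, 14], [19, 14, 19, 14, 11], [13, 11, 14, 11, 9], [13, 14, 11, 9, 11]]
B⁵ = [[64, 58, 58, 45, 45], [58, 44, 52, 38, 33], [58, 52, 44, 33, 38], [45, 38, 33, 24, 27], [45, 33, 38, 27, 24]]

38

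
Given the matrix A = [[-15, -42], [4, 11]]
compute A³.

[[-183, -546], [52, 155]]

tr A = -4 and det A = 3, so the characteristic polynomial is λ² − (-4)λ + (3) with roots -3 and -1.
Eigenvectors give P = [[7, -3], [-2, 1]] with P⁻¹ = [[1, 3], [2, 7]], and A = P·diag(-3, -1)·P⁻¹.
Then A³ = P·diag(-27, -1)·P⁻¹ = [[-189, 3], [54, -1]] · [[1, 3], [2, 7]] = [[-183, -546], [52, 155]].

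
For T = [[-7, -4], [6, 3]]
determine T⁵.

[[-727, -484], [726, 483]]

tr T = -4 and det T = 3, so the characteristic polynomial is λ² − (-4)λ + (3) with roots -3 and -1.
Eigenvectors give P = [[-1, -2], [1, 3]] with P⁻¹ = [[-3, -2], [1, 1]], and T = P·diag(-3, -1)·P⁻¹.
Then T⁵ = P·diag(-243, -1)·P⁻¹ = [[243, 2], [-243, -3]] · [[-3, -2], [1, 1]] = [[-727, -484], [726, 483]].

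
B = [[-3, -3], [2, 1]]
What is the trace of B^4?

-14

B^2 = [[3, 6], [-4, -5]]
B^3 = [[3, -3], [2, 7]]
B^4 = [[-15, -12], [8, 1]]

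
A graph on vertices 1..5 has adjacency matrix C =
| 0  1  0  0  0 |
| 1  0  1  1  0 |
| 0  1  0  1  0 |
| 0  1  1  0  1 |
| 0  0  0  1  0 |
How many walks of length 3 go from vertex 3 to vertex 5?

1

The number of length-3 walks from vertex 3 to vertex 5 is entry (3,5) of C³, where C is the adjacency matrix.
C² = [[1, 0, 1, 1, 0], [0, 3, 1, 1, 1], [1, 1, 2, 1, 1], [1, 1, 1, 3, 0], [0, 1, 1, 0, 1]]
C³ = [[0, 3, 1, 1, 1], [3, 2, 4, 5, 1], [1, 4, 2, 4, 1], [1, 5, 4, 2, 3], [1, 1, 1, 3, 0]]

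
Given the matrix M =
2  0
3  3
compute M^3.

M^2 = [[4, 0], [15, 9]]
M^3 = [[8, 0], [57, 27]]

[[8, 0], [57, 27]]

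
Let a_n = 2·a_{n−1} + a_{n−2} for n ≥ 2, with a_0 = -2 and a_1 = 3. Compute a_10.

5164

With companion matrix C = [[2, 1], [1, 0]], [a_n, a_{n−1}]ᵀ = C·[a_{n−1}, a_{n−2}]ᵀ, so [a_10, a_9]ᵀ = C^9·[a_1, a_0]ᵀ.
C^9 = [[2378, 985], [985, 408]], giving [a_10, a_9]ᵀ = [[5164], [2139]].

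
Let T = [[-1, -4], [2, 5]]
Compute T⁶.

[[-727, -1456], [728, 1457]]

tr T = 4 and det T = 3, so the characteristic polynomial is λ² − (4)λ + (3) with roots 1 and 3.
Eigenvectors give P = [[2, -1], [-1, 1]] with P⁻¹ = [[1, 1], [1, 2]], and T = P·diag(1, 3)·P⁻¹.
Then T⁶ = P·diag(1, 729)·P⁻¹ = [[2, -729], [-1, 729]] · [[1, 1], [1, 2]] = [[-727, -1456], [728, 1457]].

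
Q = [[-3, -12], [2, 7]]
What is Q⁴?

tr Q = 4 and det Q = 3, so the characteristic polynomial is λ² − (4)λ + (3) with roots 3 and 1.
Eigenvectors give P = [[2, 3], [-1, -1]] with P⁻¹ = [[-1, -3], [1, 2]], and Q = P·diag(3, 1)·P⁻¹.
Then Q⁴ = P·diag(81, 1)·P⁻¹ = [[162, 3], [-81, -1]] · [[-1, -3], [1, 2]] = [[-159, -480], [80, 241]].

[[-159, -480], [80, 241]]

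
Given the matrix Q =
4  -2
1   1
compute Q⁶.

[[1394, -1330], [665, -601]]

tr Q = 5 and det Q = 6, so the characteristic polynomial is λ² − (5)λ + (6) with roots 3 and 2.
Eigenvectors give P = [[2, -1], [1, -1]] with P⁻¹ = [[1, -1], [1, -2]], and Q = P·diag(3, 2)·P⁻¹.
Then Q⁶ = P·diag(729, 64)·P⁻¹ = [[1458, -64], [729, -64]] · [[1, -1], [1, -2]] = [[1394, -1330], [665, -601]].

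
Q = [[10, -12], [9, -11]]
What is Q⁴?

[[-44, 60], [-45, 61]]

tr Q = -1 and det Q = -2, so the characteristic polynomial is λ² − (-1)λ + (-2) with roots 1 and -2.
Eigenvectors give P = [[4, 1], [3, 1]] with P⁻¹ = [[1, -1], [-3, 4]], and Q = P·diag(1, -2)·P⁻¹.
Then Q⁴ = P·diag(1, 16)·P⁻¹ = [[4, 16], [3, 16]] · [[1, -1], [-3, 4]] = [[-44, 60], [-45, 61]].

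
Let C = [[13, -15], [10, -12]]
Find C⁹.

[[60073, -60585], [40390, -40902]]

tr C = 1 and det C = -6, so the characteristic polynomial is λ² − (1)λ + (-6) with roots -2 and 3.
Eigenvectors give P = [[1, 3], [1, 2]] with P⁻¹ = [[-2, 3], [1, -1]], and C = P·diag(-2, 3)·P⁻¹.
Then C⁹ = P·diag(-512, 19683)·P⁻¹ = [[-512, 59049], [-512, 39366]] · [[-2, 3], [1, -1]] = [[60073, -60585], [40390, -40902]].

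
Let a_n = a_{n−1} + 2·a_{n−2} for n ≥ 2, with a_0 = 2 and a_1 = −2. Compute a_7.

−2

With companion matrix A = [[1, 2], [1, 0]], [a_n, a_{n−1}]ᵀ = A·[a_{n−1}, a_{n−2}]ᵀ, so [a_7, a_6]ᵀ = A⁶·[a_1, a_0]ᵀ.
A⁶ = [[43, 42], [21, 22]], giving [a_7, a_6]ᵀ = [[−2], [2]].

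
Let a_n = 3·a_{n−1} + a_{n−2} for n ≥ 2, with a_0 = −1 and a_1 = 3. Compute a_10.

115541

With companion matrix Q = [[3, 1], [1, 0]], [a_n, a_{n−1}]ᵀ = Q·[a_{n−1}, a_{n−2}]ᵀ, so [a_10, a_9]ᵀ = Q^9·[a_1, a_0]ᵀ.
Q^9 = [[42837, 12970], [12970, 3927]], giving [a_10, a_9]ᵀ = [[115541], [34983]].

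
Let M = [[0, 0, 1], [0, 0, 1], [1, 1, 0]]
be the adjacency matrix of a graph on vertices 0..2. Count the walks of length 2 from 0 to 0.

The number of length-2 walks from vertex 0 to vertex 0 is entry (0,0) of M^2, where M is the adjacency matrix.
M^2 = [[1, 1, 0], [1, 1, 0], [0, 0, 2]]

1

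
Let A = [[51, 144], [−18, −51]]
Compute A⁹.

[[334611, 944784], [−118098, −334611]]

tr A = 0 and det A = −9, so the characteristic polynomial is λ² − (0)λ + (−9) with roots 3 and −3.
Eigenvectors give P = [[−3, −8], [1, 3]] with P⁻¹ = [[−3, −8], [1, 3]], and A = P·diag(3, −3)·P⁻¹.
Then A⁹ = P·diag(19683, −19683)·P⁻¹ = [[−59049, 157464], [19683, −59049]] · [[−3, −8], [1, 3]] = [[334611, 944784], [−118098, −334611]].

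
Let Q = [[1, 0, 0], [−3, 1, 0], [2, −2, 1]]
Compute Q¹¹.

Q = I + N where N = [[0, 0, 0], [−3, 0, 0], [2, −2, 0]] is strictly lower-triangular, so N³ = 0.
(I + N)¹¹ = I + 11·N + 55·N² = [[1, 0, 0], [−33, 1, 0], [352, −22, 1]].

[[1, 0, 0], [−33, 1, 0], [352, −22, 1]]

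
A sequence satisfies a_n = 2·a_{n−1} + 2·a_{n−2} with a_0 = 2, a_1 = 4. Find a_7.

With companion matrix A = [[2, 2], [1, 0]], [a_n, a_{n−1}]ᵀ = A·[a_{n−1}, a_{n−2}]ᵀ, so [a_7, a_6]ᵀ = A^6·[a_1, a_0]ᵀ.
A^6 = [[328, 240], [120, 88]], giving [a_7, a_6]ᵀ = [[1792], [656]].

1792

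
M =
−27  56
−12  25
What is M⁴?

[[561, −1120], [240, −479]]

tr M = −2 and det M = −3, so the characteristic polynomial is λ² − (−2)λ + (−3) with roots 1 and −3.
Eigenvectors give P = [[2, 7], [1, 3]] with P⁻¹ = [[−3, 7], [1, −2]], and M = P·diag(1, −3)·P⁻¹.
Then M⁴ = P·diag(1, 81)·P⁻¹ = [[2, 567], [1, 243]] · [[−3, 7], [1, −2]] = [[561, −1120], [240, −479]].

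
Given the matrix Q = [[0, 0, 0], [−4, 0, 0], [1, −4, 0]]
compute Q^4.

Q is strictly triangular, hence nilpotent: Q^3 = 0, so Q^4 = 0.

[[0, 0, 0], [0, 0, 0], [0, 0, 0]]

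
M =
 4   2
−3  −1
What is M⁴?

tr M = 3 and det M = 2, so the characteristic polynomial is λ² − (3)λ + (2) with roots 2 and 1.
Eigenvectors give P = [[−1, −2], [1, 3]] with P⁻¹ = [[−3, −2], [1, 1]], and M = P·diag(2, 1)·P⁻¹.
Then M⁴ = P·diag(16, 1)·P⁻¹ = [[−16, −2], [16, 3]] · [[−3, −2], [1, 1]] = [[46, 30], [−45, −29]].

[[46, 30], [−45, −29]]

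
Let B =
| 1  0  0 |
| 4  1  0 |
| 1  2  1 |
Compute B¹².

[[1, 0, 0], [48, 1, 0], [540, 24, 1]]

B = I + N where N = [[0, 0, 0], [4, 0, 0], [1, 2, 0]] is strictly lower-triangular, so N³ = 0.
(I + N)¹² = I + 12·N + 66·N² = [[1, 0, 0], [48, 1, 0], [540, 24, 1]].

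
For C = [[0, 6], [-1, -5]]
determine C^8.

[[-12354, -37830], [6305, 19171]]

tr C = -5 and det C = 6, so the characteristic polynomial is λ² − (-5)λ + (6) with roots -2 and -3.
Eigenvectors give P = [[3, -2], [-1, 1]] with P⁻¹ = [[1, 2], [1, 3]], and C = P·diag(-2, -3)·P⁻¹.
Then C^8 = P·diag(256, 6561)·P⁻¹ = [[768, -13122], [-256, 6561]] · [[1, 2], [1, 3]] = [[-12354, -37830], [6305, 19171]].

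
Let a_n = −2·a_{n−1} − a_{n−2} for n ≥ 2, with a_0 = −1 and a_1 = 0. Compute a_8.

With companion matrix Q = [[−2, −1], [1, 0]], [a_n, a_{n−1}]ᵀ = Q·[a_{n−1}, a_{n−2}]ᵀ, so [a_8, a_7]ᵀ = Q^7·[a_1, a_0]ᵀ.
Q^7 = [[−8, −7], [7, 6]], giving [a_8, a_7]ᵀ = [[7], [−6]].

7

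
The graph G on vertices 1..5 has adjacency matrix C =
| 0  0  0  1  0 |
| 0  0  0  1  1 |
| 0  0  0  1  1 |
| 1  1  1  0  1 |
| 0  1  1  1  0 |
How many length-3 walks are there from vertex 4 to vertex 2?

6

The number of length-3 walks from vertex 4 to vertex 2 is entry (4,2) of C³, where C is the adjacency matrix.
C² = [[1, 1, 1, 0, 1], [1, 2, 2, 1, 1], [1, 2, 2, 1, 1], [0, 1, 1, 4, 2], [1, 1, 1, 2, 3]]
C³ = [[0, 1, 1, 4, 2], [1, 2, 2, 6, 5], [1, 2, 2, 6, 5], [4, 6, 6, 4, 6], [2, 5, 5, 6, 4]]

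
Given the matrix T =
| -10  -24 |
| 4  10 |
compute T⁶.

tr T = 0 and det T = -4, so the characteristic polynomial is λ² − (0)λ + (-4) with roots -2 and 2.
Eigenvectors give P = [[3, -2], [-1, 1]] with P⁻¹ = [[1, 2], [1, 3]], and T = P·diag(-2, 2)·P⁻¹.
Then T⁶ = P·diag(64, 64)·P⁻¹ = [[192, -128], [-64, 64]] · [[1, 2], [1, 3]] = [[64, 0], [0, 64]].

[[64, 0], [0, 64]]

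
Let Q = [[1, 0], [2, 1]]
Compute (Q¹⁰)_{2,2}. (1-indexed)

Q = I + N where N = [[0, 0], [2, 0]] is strictly lower-triangular, so N² = 0.
(I + N)¹⁰ = I + 10·N = [[1, 0], [20, 1]].

1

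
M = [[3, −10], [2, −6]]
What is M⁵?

[[123, −310], [62, −156]]

tr M = −3 and det M = 2, so the characteristic polynomial is λ² − (−3)λ + (2) with roots −1 and −2.
Eigenvectors give P = [[5, 2], [2, 1]] with P⁻¹ = [[1, −2], [−2, 5]], and M = P·diag(−1, −2)·P⁻¹.
Then M⁵ = P·diag(−1, −32)·P⁻¹ = [[−5, −64], [−2, −32]] · [[1, −2], [−2, 5]] = [[123, −310], [62, −156]].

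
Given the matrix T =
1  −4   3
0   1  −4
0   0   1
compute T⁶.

T = I + N where N = [[0, −4, 3], [0, 0, −4], [0, 0, 0]] is strictly upper-triangular, so N³ = 0.
(I + N)⁶ = I + 6·N + 15·N² = [[1, −24, 258], [0, 1, −24], [0, 0, 1]].

[[1, −24, 258], [0, 1, −24], [0, 0, 1]]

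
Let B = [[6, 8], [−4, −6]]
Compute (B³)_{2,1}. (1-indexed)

tr B = 0 and det B = −4, so the characteristic polynomial is λ² − (0)λ + (−4) with roots −2 and 2.
Eigenvectors give P = [[−1, 2], [1, −1]] with P⁻¹ = [[1, 2], [1, 1]], and B = P·diag(−2, 2)·P⁻¹.
Then B³ = P·diag(−8, 8)·P⁻¹ = [[8, 16], [−8, −8]] · [[1, 2], [1, 1]] = [[24, 32], [−16, −24]].

−16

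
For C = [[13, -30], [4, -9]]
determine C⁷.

tr C = 4 and det C = 3, so the characteristic polynomial is λ² − (4)λ + (3) with roots 1 and 3.
Eigenvectors give P = [[-5, 3], [-2, 1]] with P⁻¹ = [[1, -3], [2, -5]], and C = P·diag(1, 3)·P⁻¹.
Then C⁷ = P·diag(1, 2187)·P⁻¹ = [[-5, 6561], [-2, 2187]] · [[1, -3], [2, -5]] = [[13117, -32790], [4372, -10929]].

[[13117, -32790], [4372, -10929]]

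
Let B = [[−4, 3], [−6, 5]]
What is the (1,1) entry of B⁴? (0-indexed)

31

tr B = 1 and det B = −2, so the characteristic polynomial is λ² − (1)λ + (−2) with roots −1 and 2.
Eigenvectors give P = [[1, −1], [1, −2]] with P⁻¹ = [[2, −1], [1, −1]], and B = P·diag(−1, 2)·P⁻¹.
Then B⁴ = P·diag(1, 16)·P⁻¹ = [[1, −16], [1, −32]] · [[2, −1], [1, −1]] = [[−14, 15], [−30, 31]].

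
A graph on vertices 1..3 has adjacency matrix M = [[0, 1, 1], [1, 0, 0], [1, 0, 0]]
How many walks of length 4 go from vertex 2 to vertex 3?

The number of length-4 walks from vertex 2 to vertex 3 is entry (2,3) of M⁴, where M is the adjacency matrix.
M² = [[2, 0, 0], [0, 1, 1], [0, 1, 1]]
M³ = [[0, 2, 2], [2, 0, 0], [2, 0, 0]]
M⁴ = [[4, 0, 0], [0, 2, 2], [0, 2, 2]]

2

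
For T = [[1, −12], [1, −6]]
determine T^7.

[[6049, −24708], [2059, −8364]]

tr T = −5 and det T = 6, so the characteristic polynomial is λ² − (−5)λ + (6) with roots −3 and −2.
Eigenvectors give P = [[3, 4], [1, 1]] with P⁻¹ = [[−1, 4], [1, −3]], and T = P·diag(−3, −2)·P⁻¹.
Then T^7 = P·diag(−2187, −128)·P⁻¹ = [[−6561, −512], [−2187, −128]] · [[−1, 4], [1, −3]] = [[6049, −24708], [2059, −8364]].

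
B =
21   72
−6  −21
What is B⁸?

[[6561, 0], [0, 6561]]

tr B = 0 and det B = −9, so the characteristic polynomial is λ² − (0)λ + (−9) with roots −3 and 3.
Eigenvectors give P = [[−3, −4], [1, 1]] with P⁻¹ = [[1, 4], [−1, −3]], and B = P·diag(−3, 3)·P⁻¹.
Then B⁸ = P·diag(6561, 6561)·P⁻¹ = [[−19683, −26244], [6561, 6561]] · [[1, 4], [−1, −3]] = [[6561, 0], [0, 6561]].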